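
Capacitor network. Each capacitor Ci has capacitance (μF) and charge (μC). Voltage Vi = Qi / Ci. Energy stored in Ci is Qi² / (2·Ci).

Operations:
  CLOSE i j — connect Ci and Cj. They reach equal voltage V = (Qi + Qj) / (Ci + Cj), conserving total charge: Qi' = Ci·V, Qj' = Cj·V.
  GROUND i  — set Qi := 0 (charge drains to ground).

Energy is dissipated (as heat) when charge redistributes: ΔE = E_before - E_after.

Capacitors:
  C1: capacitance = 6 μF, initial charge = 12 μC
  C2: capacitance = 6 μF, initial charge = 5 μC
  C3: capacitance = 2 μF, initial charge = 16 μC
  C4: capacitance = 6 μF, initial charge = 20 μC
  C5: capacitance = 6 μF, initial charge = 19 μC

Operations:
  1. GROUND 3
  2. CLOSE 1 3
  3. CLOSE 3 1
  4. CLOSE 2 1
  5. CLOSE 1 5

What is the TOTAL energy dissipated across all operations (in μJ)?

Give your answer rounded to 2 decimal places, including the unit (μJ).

Initial: C1(6μF, Q=12μC, V=2.00V), C2(6μF, Q=5μC, V=0.83V), C3(2μF, Q=16μC, V=8.00V), C4(6μF, Q=20μC, V=3.33V), C5(6μF, Q=19μC, V=3.17V)
Op 1: GROUND 3: Q3=0; energy lost=64.000
Op 2: CLOSE 1-3: Q_total=12.00, C_total=8.00, V=1.50; Q1=9.00, Q3=3.00; dissipated=3.000
Op 3: CLOSE 3-1: Q_total=12.00, C_total=8.00, V=1.50; Q3=3.00, Q1=9.00; dissipated=0.000
Op 4: CLOSE 2-1: Q_total=14.00, C_total=12.00, V=1.17; Q2=7.00, Q1=7.00; dissipated=0.667
Op 5: CLOSE 1-5: Q_total=26.00, C_total=12.00, V=2.17; Q1=13.00, Q5=13.00; dissipated=6.000
Total dissipated: 73.667 μJ

Answer: 73.67 μJ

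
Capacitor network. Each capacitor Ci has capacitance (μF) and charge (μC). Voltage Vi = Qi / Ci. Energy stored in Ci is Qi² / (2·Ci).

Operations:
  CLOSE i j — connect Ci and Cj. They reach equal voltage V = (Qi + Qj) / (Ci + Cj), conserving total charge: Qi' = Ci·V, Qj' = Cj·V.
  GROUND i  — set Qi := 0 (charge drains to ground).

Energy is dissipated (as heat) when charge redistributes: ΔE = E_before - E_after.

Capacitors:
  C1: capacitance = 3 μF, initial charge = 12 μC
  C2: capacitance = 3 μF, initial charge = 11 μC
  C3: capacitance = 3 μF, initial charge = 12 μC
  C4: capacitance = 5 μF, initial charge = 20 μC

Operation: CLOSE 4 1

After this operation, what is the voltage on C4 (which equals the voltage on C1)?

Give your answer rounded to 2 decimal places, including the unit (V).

Answer: 4.00 V

Derivation:
Initial: C1(3μF, Q=12μC, V=4.00V), C2(3μF, Q=11μC, V=3.67V), C3(3μF, Q=12μC, V=4.00V), C4(5μF, Q=20μC, V=4.00V)
Op 1: CLOSE 4-1: Q_total=32.00, C_total=8.00, V=4.00; Q4=20.00, Q1=12.00; dissipated=0.000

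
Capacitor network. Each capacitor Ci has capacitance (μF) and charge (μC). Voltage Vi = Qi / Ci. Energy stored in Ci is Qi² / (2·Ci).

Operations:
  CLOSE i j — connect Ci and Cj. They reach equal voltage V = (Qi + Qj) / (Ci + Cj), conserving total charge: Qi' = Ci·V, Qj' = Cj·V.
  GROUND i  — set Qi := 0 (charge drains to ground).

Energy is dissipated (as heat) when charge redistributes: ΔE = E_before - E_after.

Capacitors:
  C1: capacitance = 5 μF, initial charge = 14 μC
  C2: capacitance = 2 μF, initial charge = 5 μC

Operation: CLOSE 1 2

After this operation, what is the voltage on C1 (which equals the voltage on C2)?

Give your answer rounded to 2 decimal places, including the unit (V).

Answer: 2.71 V

Derivation:
Initial: C1(5μF, Q=14μC, V=2.80V), C2(2μF, Q=5μC, V=2.50V)
Op 1: CLOSE 1-2: Q_total=19.00, C_total=7.00, V=2.71; Q1=13.57, Q2=5.43; dissipated=0.064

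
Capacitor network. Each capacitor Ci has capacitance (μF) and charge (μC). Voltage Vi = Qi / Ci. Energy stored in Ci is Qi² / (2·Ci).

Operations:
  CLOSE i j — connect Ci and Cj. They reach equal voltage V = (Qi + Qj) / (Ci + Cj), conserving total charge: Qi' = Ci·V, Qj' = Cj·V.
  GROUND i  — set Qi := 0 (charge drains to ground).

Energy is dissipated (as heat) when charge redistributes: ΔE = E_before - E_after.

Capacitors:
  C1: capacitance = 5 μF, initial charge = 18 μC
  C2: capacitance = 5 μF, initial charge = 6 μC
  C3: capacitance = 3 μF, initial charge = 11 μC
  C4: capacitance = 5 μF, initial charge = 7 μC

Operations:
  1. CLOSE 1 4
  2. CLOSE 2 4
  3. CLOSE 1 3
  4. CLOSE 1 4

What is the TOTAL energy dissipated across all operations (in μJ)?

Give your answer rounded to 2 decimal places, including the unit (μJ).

Initial: C1(5μF, Q=18μC, V=3.60V), C2(5μF, Q=6μC, V=1.20V), C3(3μF, Q=11μC, V=3.67V), C4(5μF, Q=7μC, V=1.40V)
Op 1: CLOSE 1-4: Q_total=25.00, C_total=10.00, V=2.50; Q1=12.50, Q4=12.50; dissipated=6.050
Op 2: CLOSE 2-4: Q_total=18.50, C_total=10.00, V=1.85; Q2=9.25, Q4=9.25; dissipated=2.112
Op 3: CLOSE 1-3: Q_total=23.50, C_total=8.00, V=2.94; Q1=14.69, Q3=8.81; dissipated=1.276
Op 4: CLOSE 1-4: Q_total=23.94, C_total=10.00, V=2.39; Q1=11.97, Q4=11.97; dissipated=1.478
Total dissipated: 10.917 μJ

Answer: 10.92 μJ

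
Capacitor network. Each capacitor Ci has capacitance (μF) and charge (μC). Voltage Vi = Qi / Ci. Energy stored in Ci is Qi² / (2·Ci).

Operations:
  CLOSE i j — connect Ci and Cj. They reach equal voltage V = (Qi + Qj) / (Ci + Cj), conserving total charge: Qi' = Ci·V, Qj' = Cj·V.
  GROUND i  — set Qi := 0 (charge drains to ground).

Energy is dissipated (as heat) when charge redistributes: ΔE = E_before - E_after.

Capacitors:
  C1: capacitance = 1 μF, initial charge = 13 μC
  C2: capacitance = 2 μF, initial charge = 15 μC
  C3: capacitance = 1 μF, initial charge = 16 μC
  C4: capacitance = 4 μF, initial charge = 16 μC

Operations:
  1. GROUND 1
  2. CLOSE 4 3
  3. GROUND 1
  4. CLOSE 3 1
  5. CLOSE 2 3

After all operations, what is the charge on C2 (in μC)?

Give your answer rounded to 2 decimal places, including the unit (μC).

Answer: 12.13 μC

Derivation:
Initial: C1(1μF, Q=13μC, V=13.00V), C2(2μF, Q=15μC, V=7.50V), C3(1μF, Q=16μC, V=16.00V), C4(4μF, Q=16μC, V=4.00V)
Op 1: GROUND 1: Q1=0; energy lost=84.500
Op 2: CLOSE 4-3: Q_total=32.00, C_total=5.00, V=6.40; Q4=25.60, Q3=6.40; dissipated=57.600
Op 3: GROUND 1: Q1=0; energy lost=0.000
Op 4: CLOSE 3-1: Q_total=6.40, C_total=2.00, V=3.20; Q3=3.20, Q1=3.20; dissipated=10.240
Op 5: CLOSE 2-3: Q_total=18.20, C_total=3.00, V=6.07; Q2=12.13, Q3=6.07; dissipated=6.163
Final charges: Q1=3.20, Q2=12.13, Q3=6.07, Q4=25.60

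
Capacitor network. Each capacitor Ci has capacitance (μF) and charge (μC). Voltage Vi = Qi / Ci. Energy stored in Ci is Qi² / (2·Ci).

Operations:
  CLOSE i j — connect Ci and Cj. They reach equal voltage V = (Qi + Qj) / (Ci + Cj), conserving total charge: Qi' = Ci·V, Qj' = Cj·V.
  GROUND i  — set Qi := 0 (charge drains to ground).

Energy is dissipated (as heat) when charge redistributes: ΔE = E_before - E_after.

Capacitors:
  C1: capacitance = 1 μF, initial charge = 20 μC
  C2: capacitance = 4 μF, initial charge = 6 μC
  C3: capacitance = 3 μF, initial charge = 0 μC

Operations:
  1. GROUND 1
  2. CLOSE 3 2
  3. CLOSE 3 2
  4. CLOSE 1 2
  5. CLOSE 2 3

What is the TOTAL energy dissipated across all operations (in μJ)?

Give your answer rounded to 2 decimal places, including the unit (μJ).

Initial: C1(1μF, Q=20μC, V=20.00V), C2(4μF, Q=6μC, V=1.50V), C3(3μF, Q=0μC, V=0.00V)
Op 1: GROUND 1: Q1=0; energy lost=200.000
Op 2: CLOSE 3-2: Q_total=6.00, C_total=7.00, V=0.86; Q3=2.57, Q2=3.43; dissipated=1.929
Op 3: CLOSE 3-2: Q_total=6.00, C_total=7.00, V=0.86; Q3=2.57, Q2=3.43; dissipated=0.000
Op 4: CLOSE 1-2: Q_total=3.43, C_total=5.00, V=0.69; Q1=0.69, Q2=2.74; dissipated=0.294
Op 5: CLOSE 2-3: Q_total=5.31, C_total=7.00, V=0.76; Q2=3.04, Q3=2.28; dissipated=0.025
Total dissipated: 202.248 μJ

Answer: 202.25 μJ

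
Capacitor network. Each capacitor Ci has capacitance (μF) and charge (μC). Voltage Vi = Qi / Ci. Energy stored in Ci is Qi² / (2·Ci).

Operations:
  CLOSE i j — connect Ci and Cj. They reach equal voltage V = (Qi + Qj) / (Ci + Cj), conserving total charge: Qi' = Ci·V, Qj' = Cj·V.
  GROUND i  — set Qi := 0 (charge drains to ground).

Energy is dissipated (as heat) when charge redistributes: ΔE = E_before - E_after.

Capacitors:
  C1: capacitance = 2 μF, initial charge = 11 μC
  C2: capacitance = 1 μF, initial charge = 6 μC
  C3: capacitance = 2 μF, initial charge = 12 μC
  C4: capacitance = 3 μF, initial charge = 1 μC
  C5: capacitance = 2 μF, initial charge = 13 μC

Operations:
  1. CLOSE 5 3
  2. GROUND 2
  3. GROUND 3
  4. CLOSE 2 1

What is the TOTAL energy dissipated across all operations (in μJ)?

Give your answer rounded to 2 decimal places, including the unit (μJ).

Initial: C1(2μF, Q=11μC, V=5.50V), C2(1μF, Q=6μC, V=6.00V), C3(2μF, Q=12μC, V=6.00V), C4(3μF, Q=1μC, V=0.33V), C5(2μF, Q=13μC, V=6.50V)
Op 1: CLOSE 5-3: Q_total=25.00, C_total=4.00, V=6.25; Q5=12.50, Q3=12.50; dissipated=0.125
Op 2: GROUND 2: Q2=0; energy lost=18.000
Op 3: GROUND 3: Q3=0; energy lost=39.062
Op 4: CLOSE 2-1: Q_total=11.00, C_total=3.00, V=3.67; Q2=3.67, Q1=7.33; dissipated=10.083
Total dissipated: 67.271 μJ

Answer: 67.27 μJ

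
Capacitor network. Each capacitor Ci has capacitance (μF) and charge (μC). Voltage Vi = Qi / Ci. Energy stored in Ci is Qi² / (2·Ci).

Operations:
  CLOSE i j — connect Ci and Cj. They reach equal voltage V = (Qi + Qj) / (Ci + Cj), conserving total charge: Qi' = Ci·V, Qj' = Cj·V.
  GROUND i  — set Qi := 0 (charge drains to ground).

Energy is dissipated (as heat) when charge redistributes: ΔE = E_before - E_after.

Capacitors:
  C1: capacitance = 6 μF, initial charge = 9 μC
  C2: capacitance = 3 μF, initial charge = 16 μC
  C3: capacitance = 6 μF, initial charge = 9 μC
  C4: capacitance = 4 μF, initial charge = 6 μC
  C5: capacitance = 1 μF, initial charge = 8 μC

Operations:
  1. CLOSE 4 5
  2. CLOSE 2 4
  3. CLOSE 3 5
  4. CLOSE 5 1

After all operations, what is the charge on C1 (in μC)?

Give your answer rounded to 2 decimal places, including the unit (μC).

Initial: C1(6μF, Q=9μC, V=1.50V), C2(3μF, Q=16μC, V=5.33V), C3(6μF, Q=9μC, V=1.50V), C4(4μF, Q=6μC, V=1.50V), C5(1μF, Q=8μC, V=8.00V)
Op 1: CLOSE 4-5: Q_total=14.00, C_total=5.00, V=2.80; Q4=11.20, Q5=2.80; dissipated=16.900
Op 2: CLOSE 2-4: Q_total=27.20, C_total=7.00, V=3.89; Q2=11.66, Q4=15.54; dissipated=5.501
Op 3: CLOSE 3-5: Q_total=11.80, C_total=7.00, V=1.69; Q3=10.11, Q5=1.69; dissipated=0.724
Op 4: CLOSE 5-1: Q_total=10.69, C_total=7.00, V=1.53; Q5=1.53, Q1=9.16; dissipated=0.015
Final charges: Q1=9.16, Q2=11.66, Q3=10.11, Q4=15.54, Q5=1.53

Answer: 9.16 μC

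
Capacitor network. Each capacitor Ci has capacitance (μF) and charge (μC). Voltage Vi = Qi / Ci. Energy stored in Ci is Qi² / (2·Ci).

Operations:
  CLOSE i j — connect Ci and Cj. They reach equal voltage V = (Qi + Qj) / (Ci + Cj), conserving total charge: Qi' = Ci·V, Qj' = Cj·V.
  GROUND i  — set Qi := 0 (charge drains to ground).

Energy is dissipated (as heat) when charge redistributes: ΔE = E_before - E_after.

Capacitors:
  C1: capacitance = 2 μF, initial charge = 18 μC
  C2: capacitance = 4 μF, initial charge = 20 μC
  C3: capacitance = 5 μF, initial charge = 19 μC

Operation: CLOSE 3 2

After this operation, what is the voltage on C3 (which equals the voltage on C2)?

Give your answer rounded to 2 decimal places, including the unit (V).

Initial: C1(2μF, Q=18μC, V=9.00V), C2(4μF, Q=20μC, V=5.00V), C3(5μF, Q=19μC, V=3.80V)
Op 1: CLOSE 3-2: Q_total=39.00, C_total=9.00, V=4.33; Q3=21.67, Q2=17.33; dissipated=1.600

Answer: 4.33 V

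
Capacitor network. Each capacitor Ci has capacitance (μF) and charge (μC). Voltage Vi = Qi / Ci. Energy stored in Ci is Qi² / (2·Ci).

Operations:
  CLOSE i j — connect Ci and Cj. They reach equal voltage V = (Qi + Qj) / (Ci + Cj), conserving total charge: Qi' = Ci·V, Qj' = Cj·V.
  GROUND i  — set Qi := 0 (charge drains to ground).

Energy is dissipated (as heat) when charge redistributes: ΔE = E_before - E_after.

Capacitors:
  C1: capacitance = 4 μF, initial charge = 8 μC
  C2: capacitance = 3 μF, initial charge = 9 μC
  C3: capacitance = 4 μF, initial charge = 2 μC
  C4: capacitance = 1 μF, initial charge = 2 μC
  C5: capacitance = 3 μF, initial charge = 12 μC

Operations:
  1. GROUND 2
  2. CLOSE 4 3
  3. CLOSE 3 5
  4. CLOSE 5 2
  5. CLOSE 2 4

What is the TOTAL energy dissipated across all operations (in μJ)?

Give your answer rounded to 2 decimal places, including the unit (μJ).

Initial: C1(4μF, Q=8μC, V=2.00V), C2(3μF, Q=9μC, V=3.00V), C3(4μF, Q=2μC, V=0.50V), C4(1μF, Q=2μC, V=2.00V), C5(3μF, Q=12μC, V=4.00V)
Op 1: GROUND 2: Q2=0; energy lost=13.500
Op 2: CLOSE 4-3: Q_total=4.00, C_total=5.00, V=0.80; Q4=0.80, Q3=3.20; dissipated=0.900
Op 3: CLOSE 3-5: Q_total=15.20, C_total=7.00, V=2.17; Q3=8.69, Q5=6.51; dissipated=8.777
Op 4: CLOSE 5-2: Q_total=6.51, C_total=6.00, V=1.09; Q5=3.26, Q2=3.26; dissipated=3.536
Op 5: CLOSE 2-4: Q_total=4.06, C_total=4.00, V=1.01; Q2=3.04, Q4=1.01; dissipated=0.031
Total dissipated: 26.744 μJ

Answer: 26.74 μJ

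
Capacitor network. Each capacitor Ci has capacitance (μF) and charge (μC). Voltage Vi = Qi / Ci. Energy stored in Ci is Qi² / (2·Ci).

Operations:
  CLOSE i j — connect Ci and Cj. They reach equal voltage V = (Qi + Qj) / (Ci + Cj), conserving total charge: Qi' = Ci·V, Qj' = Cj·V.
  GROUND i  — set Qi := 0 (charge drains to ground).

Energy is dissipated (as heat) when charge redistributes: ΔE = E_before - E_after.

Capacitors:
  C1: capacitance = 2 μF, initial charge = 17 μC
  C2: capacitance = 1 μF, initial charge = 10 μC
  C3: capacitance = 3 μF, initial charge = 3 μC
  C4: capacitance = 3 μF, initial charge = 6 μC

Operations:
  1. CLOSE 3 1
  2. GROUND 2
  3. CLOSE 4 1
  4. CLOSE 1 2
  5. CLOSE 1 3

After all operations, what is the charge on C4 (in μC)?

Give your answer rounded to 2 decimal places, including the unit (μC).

Answer: 8.40 μC

Derivation:
Initial: C1(2μF, Q=17μC, V=8.50V), C2(1μF, Q=10μC, V=10.00V), C3(3μF, Q=3μC, V=1.00V), C4(3μF, Q=6μC, V=2.00V)
Op 1: CLOSE 3-1: Q_total=20.00, C_total=5.00, V=4.00; Q3=12.00, Q1=8.00; dissipated=33.750
Op 2: GROUND 2: Q2=0; energy lost=50.000
Op 3: CLOSE 4-1: Q_total=14.00, C_total=5.00, V=2.80; Q4=8.40, Q1=5.60; dissipated=2.400
Op 4: CLOSE 1-2: Q_total=5.60, C_total=3.00, V=1.87; Q1=3.73, Q2=1.87; dissipated=2.613
Op 5: CLOSE 1-3: Q_total=15.73, C_total=5.00, V=3.15; Q1=6.29, Q3=9.44; dissipated=2.731
Final charges: Q1=6.29, Q2=1.87, Q3=9.44, Q4=8.40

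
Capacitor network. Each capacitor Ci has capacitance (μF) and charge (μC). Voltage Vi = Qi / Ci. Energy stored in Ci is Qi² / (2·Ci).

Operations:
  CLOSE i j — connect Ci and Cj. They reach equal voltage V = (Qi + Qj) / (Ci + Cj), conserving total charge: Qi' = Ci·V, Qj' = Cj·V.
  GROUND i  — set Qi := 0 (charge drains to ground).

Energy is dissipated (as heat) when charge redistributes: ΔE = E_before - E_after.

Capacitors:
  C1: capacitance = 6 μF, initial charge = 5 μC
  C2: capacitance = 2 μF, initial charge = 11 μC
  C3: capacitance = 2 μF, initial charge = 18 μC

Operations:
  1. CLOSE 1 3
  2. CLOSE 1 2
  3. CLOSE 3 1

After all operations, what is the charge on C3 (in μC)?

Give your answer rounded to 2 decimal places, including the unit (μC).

Answer: 6.73 μC

Derivation:
Initial: C1(6μF, Q=5μC, V=0.83V), C2(2μF, Q=11μC, V=5.50V), C3(2μF, Q=18μC, V=9.00V)
Op 1: CLOSE 1-3: Q_total=23.00, C_total=8.00, V=2.88; Q1=17.25, Q3=5.75; dissipated=50.021
Op 2: CLOSE 1-2: Q_total=28.25, C_total=8.00, V=3.53; Q1=21.19, Q2=7.06; dissipated=5.168
Op 3: CLOSE 3-1: Q_total=26.94, C_total=8.00, V=3.37; Q3=6.73, Q1=20.20; dissipated=0.323
Final charges: Q1=20.20, Q2=7.06, Q3=6.73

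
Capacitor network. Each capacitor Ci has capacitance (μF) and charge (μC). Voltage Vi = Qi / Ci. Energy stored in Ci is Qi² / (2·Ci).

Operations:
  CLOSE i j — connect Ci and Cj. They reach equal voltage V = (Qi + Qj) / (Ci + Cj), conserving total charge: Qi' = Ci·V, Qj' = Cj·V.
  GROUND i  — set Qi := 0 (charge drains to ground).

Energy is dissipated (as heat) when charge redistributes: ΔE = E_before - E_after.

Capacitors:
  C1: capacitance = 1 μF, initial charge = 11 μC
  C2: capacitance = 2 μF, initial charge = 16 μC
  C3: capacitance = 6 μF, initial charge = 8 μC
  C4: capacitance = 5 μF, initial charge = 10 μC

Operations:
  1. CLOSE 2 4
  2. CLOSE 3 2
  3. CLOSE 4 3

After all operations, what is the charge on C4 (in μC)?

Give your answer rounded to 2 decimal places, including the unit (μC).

Initial: C1(1μF, Q=11μC, V=11.00V), C2(2μF, Q=16μC, V=8.00V), C3(6μF, Q=8μC, V=1.33V), C4(5μF, Q=10μC, V=2.00V)
Op 1: CLOSE 2-4: Q_total=26.00, C_total=7.00, V=3.71; Q2=7.43, Q4=18.57; dissipated=25.714
Op 2: CLOSE 3-2: Q_total=15.43, C_total=8.00, V=1.93; Q3=11.57, Q2=3.86; dissipated=4.252
Op 3: CLOSE 4-3: Q_total=30.14, C_total=11.00, V=2.74; Q4=13.70, Q3=16.44; dissipated=4.348
Final charges: Q1=11.00, Q2=3.86, Q3=16.44, Q4=13.70

Answer: 13.70 μC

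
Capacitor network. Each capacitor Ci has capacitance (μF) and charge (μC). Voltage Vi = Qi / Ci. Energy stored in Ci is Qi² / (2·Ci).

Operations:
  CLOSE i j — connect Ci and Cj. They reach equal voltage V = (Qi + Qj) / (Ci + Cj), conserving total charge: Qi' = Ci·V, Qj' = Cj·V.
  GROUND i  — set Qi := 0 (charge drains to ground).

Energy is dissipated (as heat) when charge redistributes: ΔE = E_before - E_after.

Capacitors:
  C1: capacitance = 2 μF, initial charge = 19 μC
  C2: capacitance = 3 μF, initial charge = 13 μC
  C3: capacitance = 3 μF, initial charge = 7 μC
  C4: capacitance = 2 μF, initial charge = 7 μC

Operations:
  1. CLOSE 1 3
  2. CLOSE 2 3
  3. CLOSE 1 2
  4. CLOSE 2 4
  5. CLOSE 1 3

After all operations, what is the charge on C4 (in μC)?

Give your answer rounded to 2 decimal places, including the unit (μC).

Initial: C1(2μF, Q=19μC, V=9.50V), C2(3μF, Q=13μC, V=4.33V), C3(3μF, Q=7μC, V=2.33V), C4(2μF, Q=7μC, V=3.50V)
Op 1: CLOSE 1-3: Q_total=26.00, C_total=5.00, V=5.20; Q1=10.40, Q3=15.60; dissipated=30.817
Op 2: CLOSE 2-3: Q_total=28.60, C_total=6.00, V=4.77; Q2=14.30, Q3=14.30; dissipated=0.563
Op 3: CLOSE 1-2: Q_total=24.70, C_total=5.00, V=4.94; Q1=9.88, Q2=14.82; dissipated=0.113
Op 4: CLOSE 2-4: Q_total=21.82, C_total=5.00, V=4.36; Q2=13.09, Q4=8.73; dissipated=1.244
Op 5: CLOSE 1-3: Q_total=24.18, C_total=5.00, V=4.84; Q1=9.67, Q3=14.51; dissipated=0.018
Final charges: Q1=9.67, Q2=13.09, Q3=14.51, Q4=8.73

Answer: 8.73 μC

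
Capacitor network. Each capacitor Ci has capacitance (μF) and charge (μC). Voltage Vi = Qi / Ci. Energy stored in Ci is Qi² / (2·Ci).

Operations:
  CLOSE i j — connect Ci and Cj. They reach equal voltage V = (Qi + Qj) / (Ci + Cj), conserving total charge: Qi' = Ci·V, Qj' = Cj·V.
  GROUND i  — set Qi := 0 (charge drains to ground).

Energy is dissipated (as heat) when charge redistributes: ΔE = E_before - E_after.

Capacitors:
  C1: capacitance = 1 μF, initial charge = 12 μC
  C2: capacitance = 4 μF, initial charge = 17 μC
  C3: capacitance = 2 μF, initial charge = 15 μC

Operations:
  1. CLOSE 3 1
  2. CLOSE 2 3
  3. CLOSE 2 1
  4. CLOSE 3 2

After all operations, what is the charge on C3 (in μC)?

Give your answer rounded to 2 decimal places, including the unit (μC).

Answer: 12.51 μC

Derivation:
Initial: C1(1μF, Q=12μC, V=12.00V), C2(4μF, Q=17μC, V=4.25V), C3(2μF, Q=15μC, V=7.50V)
Op 1: CLOSE 3-1: Q_total=27.00, C_total=3.00, V=9.00; Q3=18.00, Q1=9.00; dissipated=6.750
Op 2: CLOSE 2-3: Q_total=35.00, C_total=6.00, V=5.83; Q2=23.33, Q3=11.67; dissipated=15.042
Op 3: CLOSE 2-1: Q_total=32.33, C_total=5.00, V=6.47; Q2=25.87, Q1=6.47; dissipated=4.011
Op 4: CLOSE 3-2: Q_total=37.53, C_total=6.00, V=6.26; Q3=12.51, Q2=25.02; dissipated=0.267
Final charges: Q1=6.47, Q2=25.02, Q3=12.51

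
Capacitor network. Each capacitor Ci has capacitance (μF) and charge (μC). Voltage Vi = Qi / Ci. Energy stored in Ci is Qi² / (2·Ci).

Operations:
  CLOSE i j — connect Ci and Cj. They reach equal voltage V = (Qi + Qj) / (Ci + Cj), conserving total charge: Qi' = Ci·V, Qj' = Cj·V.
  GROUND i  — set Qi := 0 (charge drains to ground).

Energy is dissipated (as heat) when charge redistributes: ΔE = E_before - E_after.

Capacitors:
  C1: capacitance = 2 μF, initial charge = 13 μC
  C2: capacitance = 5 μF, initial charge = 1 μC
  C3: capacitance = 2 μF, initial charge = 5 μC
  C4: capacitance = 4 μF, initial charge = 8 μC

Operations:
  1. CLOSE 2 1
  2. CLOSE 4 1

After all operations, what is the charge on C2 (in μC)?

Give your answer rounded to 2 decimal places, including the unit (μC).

Initial: C1(2μF, Q=13μC, V=6.50V), C2(5μF, Q=1μC, V=0.20V), C3(2μF, Q=5μC, V=2.50V), C4(4μF, Q=8μC, V=2.00V)
Op 1: CLOSE 2-1: Q_total=14.00, C_total=7.00, V=2.00; Q2=10.00, Q1=4.00; dissipated=28.350
Op 2: CLOSE 4-1: Q_total=12.00, C_total=6.00, V=2.00; Q4=8.00, Q1=4.00; dissipated=0.000
Final charges: Q1=4.00, Q2=10.00, Q3=5.00, Q4=8.00

Answer: 10.00 μC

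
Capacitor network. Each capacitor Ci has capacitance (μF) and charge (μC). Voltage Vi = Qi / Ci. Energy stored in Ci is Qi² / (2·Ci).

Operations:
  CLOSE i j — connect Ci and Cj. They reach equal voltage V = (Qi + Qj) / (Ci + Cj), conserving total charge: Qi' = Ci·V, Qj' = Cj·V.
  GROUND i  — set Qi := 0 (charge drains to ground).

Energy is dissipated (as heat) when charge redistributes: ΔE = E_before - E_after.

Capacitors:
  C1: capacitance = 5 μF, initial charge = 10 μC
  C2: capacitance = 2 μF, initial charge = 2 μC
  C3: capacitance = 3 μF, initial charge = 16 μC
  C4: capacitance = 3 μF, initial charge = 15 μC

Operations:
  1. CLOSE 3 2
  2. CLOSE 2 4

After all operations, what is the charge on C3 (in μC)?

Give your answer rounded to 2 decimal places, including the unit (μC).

Answer: 10.80 μC

Derivation:
Initial: C1(5μF, Q=10μC, V=2.00V), C2(2μF, Q=2μC, V=1.00V), C3(3μF, Q=16μC, V=5.33V), C4(3μF, Q=15μC, V=5.00V)
Op 1: CLOSE 3-2: Q_total=18.00, C_total=5.00, V=3.60; Q3=10.80, Q2=7.20; dissipated=11.267
Op 2: CLOSE 2-4: Q_total=22.20, C_total=5.00, V=4.44; Q2=8.88, Q4=13.32; dissipated=1.176
Final charges: Q1=10.00, Q2=8.88, Q3=10.80, Q4=13.32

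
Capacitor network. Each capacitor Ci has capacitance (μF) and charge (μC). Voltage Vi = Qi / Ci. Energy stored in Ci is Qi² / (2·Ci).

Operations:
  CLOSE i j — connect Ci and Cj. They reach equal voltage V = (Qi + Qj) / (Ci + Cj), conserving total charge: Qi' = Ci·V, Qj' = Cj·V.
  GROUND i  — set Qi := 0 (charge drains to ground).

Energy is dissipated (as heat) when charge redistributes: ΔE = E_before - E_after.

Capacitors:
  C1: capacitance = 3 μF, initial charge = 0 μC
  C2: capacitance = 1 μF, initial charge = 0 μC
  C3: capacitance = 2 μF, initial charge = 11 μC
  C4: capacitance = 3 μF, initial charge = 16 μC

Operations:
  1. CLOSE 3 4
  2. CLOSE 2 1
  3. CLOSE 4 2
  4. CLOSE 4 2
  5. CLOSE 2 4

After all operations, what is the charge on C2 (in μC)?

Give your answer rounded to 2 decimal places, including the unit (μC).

Initial: C1(3μF, Q=0μC, V=0.00V), C2(1μF, Q=0μC, V=0.00V), C3(2μF, Q=11μC, V=5.50V), C4(3μF, Q=16μC, V=5.33V)
Op 1: CLOSE 3-4: Q_total=27.00, C_total=5.00, V=5.40; Q3=10.80, Q4=16.20; dissipated=0.017
Op 2: CLOSE 2-1: Q_total=0.00, C_total=4.00, V=0.00; Q2=0.00, Q1=0.00; dissipated=0.000
Op 3: CLOSE 4-2: Q_total=16.20, C_total=4.00, V=4.05; Q4=12.15, Q2=4.05; dissipated=10.935
Op 4: CLOSE 4-2: Q_total=16.20, C_total=4.00, V=4.05; Q4=12.15, Q2=4.05; dissipated=0.000
Op 5: CLOSE 2-4: Q_total=16.20, C_total=4.00, V=4.05; Q2=4.05, Q4=12.15; dissipated=0.000
Final charges: Q1=0.00, Q2=4.05, Q3=10.80, Q4=12.15

Answer: 4.05 μC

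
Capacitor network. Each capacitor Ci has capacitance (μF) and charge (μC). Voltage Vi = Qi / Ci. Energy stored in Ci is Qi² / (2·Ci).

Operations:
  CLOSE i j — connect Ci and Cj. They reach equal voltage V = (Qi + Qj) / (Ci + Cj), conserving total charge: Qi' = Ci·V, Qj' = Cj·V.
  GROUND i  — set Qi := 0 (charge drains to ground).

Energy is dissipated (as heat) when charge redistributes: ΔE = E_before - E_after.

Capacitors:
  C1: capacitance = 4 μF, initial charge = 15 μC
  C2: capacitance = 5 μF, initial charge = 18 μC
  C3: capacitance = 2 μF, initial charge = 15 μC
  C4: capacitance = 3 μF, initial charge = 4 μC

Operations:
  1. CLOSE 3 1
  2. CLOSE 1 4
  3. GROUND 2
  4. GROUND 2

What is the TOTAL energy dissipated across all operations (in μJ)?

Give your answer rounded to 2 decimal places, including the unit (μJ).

Initial: C1(4μF, Q=15μC, V=3.75V), C2(5μF, Q=18μC, V=3.60V), C3(2μF, Q=15μC, V=7.50V), C4(3μF, Q=4μC, V=1.33V)
Op 1: CLOSE 3-1: Q_total=30.00, C_total=6.00, V=5.00; Q3=10.00, Q1=20.00; dissipated=9.375
Op 2: CLOSE 1-4: Q_total=24.00, C_total=7.00, V=3.43; Q1=13.71, Q4=10.29; dissipated=11.524
Op 3: GROUND 2: Q2=0; energy lost=32.400
Op 4: GROUND 2: Q2=0; energy lost=0.000
Total dissipated: 53.299 μJ

Answer: 53.30 μJ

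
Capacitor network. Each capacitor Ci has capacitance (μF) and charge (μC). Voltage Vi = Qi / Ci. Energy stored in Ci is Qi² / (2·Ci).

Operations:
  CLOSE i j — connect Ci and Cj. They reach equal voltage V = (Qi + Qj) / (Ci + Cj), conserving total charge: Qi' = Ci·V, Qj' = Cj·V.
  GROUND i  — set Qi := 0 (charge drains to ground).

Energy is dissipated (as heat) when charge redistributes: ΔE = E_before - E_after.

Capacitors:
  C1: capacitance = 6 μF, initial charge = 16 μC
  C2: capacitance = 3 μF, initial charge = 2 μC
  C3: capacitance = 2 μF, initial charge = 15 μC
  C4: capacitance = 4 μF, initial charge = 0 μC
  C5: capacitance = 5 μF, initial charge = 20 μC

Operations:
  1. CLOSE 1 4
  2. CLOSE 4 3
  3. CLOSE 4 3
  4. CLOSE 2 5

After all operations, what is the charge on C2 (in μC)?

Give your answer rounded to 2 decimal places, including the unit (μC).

Answer: 8.25 μC

Derivation:
Initial: C1(6μF, Q=16μC, V=2.67V), C2(3μF, Q=2μC, V=0.67V), C3(2μF, Q=15μC, V=7.50V), C4(4μF, Q=0μC, V=0.00V), C5(5μF, Q=20μC, V=4.00V)
Op 1: CLOSE 1-4: Q_total=16.00, C_total=10.00, V=1.60; Q1=9.60, Q4=6.40; dissipated=8.533
Op 2: CLOSE 4-3: Q_total=21.40, C_total=6.00, V=3.57; Q4=14.27, Q3=7.13; dissipated=23.207
Op 3: CLOSE 4-3: Q_total=21.40, C_total=6.00, V=3.57; Q4=14.27, Q3=7.13; dissipated=0.000
Op 4: CLOSE 2-5: Q_total=22.00, C_total=8.00, V=2.75; Q2=8.25, Q5=13.75; dissipated=10.417
Final charges: Q1=9.60, Q2=8.25, Q3=7.13, Q4=14.27, Q5=13.75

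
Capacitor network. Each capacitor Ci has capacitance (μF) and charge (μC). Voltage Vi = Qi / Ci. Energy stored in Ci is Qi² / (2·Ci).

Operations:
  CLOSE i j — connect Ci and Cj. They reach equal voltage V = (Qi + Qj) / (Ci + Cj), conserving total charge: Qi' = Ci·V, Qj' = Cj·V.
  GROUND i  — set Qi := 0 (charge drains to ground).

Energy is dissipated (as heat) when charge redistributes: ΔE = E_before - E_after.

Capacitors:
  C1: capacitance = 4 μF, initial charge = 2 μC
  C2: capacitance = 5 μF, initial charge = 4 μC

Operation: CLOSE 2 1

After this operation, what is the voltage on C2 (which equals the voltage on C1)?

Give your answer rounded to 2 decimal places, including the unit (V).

Initial: C1(4μF, Q=2μC, V=0.50V), C2(5μF, Q=4μC, V=0.80V)
Op 1: CLOSE 2-1: Q_total=6.00, C_total=9.00, V=0.67; Q2=3.33, Q1=2.67; dissipated=0.100

Answer: 0.67 V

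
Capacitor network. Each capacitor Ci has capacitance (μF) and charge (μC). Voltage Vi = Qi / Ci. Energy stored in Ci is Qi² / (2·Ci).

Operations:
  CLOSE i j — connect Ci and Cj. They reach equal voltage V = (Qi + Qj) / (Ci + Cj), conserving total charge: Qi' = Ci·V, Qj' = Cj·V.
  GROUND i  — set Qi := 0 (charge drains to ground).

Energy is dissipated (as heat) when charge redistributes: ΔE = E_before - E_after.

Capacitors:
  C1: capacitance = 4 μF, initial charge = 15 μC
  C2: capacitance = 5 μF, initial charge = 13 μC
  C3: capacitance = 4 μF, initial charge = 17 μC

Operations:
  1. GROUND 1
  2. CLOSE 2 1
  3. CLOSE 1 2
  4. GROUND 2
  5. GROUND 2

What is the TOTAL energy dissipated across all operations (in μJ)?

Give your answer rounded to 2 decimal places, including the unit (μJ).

Initial: C1(4μF, Q=15μC, V=3.75V), C2(5μF, Q=13μC, V=2.60V), C3(4μF, Q=17μC, V=4.25V)
Op 1: GROUND 1: Q1=0; energy lost=28.125
Op 2: CLOSE 2-1: Q_total=13.00, C_total=9.00, V=1.44; Q2=7.22, Q1=5.78; dissipated=7.511
Op 3: CLOSE 1-2: Q_total=13.00, C_total=9.00, V=1.44; Q1=5.78, Q2=7.22; dissipated=0.000
Op 4: GROUND 2: Q2=0; energy lost=5.216
Op 5: GROUND 2: Q2=0; energy lost=0.000
Total dissipated: 40.852 μJ

Answer: 40.85 μJ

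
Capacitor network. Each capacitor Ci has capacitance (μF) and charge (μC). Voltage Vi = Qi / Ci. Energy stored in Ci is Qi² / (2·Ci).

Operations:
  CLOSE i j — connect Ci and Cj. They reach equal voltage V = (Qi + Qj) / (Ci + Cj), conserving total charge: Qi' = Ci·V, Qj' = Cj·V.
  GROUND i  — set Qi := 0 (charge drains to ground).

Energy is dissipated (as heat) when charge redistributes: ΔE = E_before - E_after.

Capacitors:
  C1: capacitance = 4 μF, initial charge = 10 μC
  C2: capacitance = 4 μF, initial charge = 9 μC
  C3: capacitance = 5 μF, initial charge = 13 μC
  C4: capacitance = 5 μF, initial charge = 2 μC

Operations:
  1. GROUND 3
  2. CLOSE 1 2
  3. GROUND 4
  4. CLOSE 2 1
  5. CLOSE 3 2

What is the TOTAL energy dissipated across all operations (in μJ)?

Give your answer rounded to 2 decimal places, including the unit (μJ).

Initial: C1(4μF, Q=10μC, V=2.50V), C2(4μF, Q=9μC, V=2.25V), C3(5μF, Q=13μC, V=2.60V), C4(5μF, Q=2μC, V=0.40V)
Op 1: GROUND 3: Q3=0; energy lost=16.900
Op 2: CLOSE 1-2: Q_total=19.00, C_total=8.00, V=2.38; Q1=9.50, Q2=9.50; dissipated=0.062
Op 3: GROUND 4: Q4=0; energy lost=0.400
Op 4: CLOSE 2-1: Q_total=19.00, C_total=8.00, V=2.38; Q2=9.50, Q1=9.50; dissipated=0.000
Op 5: CLOSE 3-2: Q_total=9.50, C_total=9.00, V=1.06; Q3=5.28, Q2=4.22; dissipated=6.267
Total dissipated: 23.630 μJ

Answer: 23.63 μJ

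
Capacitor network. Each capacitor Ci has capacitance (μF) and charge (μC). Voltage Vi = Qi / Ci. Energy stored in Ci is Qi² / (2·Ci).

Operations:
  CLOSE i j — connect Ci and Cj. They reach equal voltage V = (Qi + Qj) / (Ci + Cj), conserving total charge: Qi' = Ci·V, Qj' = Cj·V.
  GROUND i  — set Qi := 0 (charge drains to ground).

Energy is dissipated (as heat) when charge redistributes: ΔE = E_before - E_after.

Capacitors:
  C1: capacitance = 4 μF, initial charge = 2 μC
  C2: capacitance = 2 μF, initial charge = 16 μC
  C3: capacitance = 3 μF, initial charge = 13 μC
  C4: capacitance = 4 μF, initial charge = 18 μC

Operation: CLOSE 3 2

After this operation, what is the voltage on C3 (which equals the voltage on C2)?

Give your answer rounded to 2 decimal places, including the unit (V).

Answer: 5.80 V

Derivation:
Initial: C1(4μF, Q=2μC, V=0.50V), C2(2μF, Q=16μC, V=8.00V), C3(3μF, Q=13μC, V=4.33V), C4(4μF, Q=18μC, V=4.50V)
Op 1: CLOSE 3-2: Q_total=29.00, C_total=5.00, V=5.80; Q3=17.40, Q2=11.60; dissipated=8.067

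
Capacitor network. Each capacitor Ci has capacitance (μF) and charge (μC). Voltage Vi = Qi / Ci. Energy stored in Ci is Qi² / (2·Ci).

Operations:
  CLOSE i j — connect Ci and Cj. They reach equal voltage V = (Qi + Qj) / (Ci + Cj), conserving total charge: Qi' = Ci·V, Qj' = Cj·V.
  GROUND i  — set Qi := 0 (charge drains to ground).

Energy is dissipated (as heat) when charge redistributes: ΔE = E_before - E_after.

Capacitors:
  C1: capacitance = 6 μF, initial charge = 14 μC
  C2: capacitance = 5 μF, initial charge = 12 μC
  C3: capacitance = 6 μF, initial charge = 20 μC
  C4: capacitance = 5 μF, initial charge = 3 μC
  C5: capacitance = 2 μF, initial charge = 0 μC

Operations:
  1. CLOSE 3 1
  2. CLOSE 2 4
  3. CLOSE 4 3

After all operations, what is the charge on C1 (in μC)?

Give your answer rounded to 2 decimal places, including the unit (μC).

Initial: C1(6μF, Q=14μC, V=2.33V), C2(5μF, Q=12μC, V=2.40V), C3(6μF, Q=20μC, V=3.33V), C4(5μF, Q=3μC, V=0.60V), C5(2μF, Q=0μC, V=0.00V)
Op 1: CLOSE 3-1: Q_total=34.00, C_total=12.00, V=2.83; Q3=17.00, Q1=17.00; dissipated=1.500
Op 2: CLOSE 2-4: Q_total=15.00, C_total=10.00, V=1.50; Q2=7.50, Q4=7.50; dissipated=4.050
Op 3: CLOSE 4-3: Q_total=24.50, C_total=11.00, V=2.23; Q4=11.14, Q3=13.36; dissipated=2.424
Final charges: Q1=17.00, Q2=7.50, Q3=13.36, Q4=11.14, Q5=0.00

Answer: 17.00 μC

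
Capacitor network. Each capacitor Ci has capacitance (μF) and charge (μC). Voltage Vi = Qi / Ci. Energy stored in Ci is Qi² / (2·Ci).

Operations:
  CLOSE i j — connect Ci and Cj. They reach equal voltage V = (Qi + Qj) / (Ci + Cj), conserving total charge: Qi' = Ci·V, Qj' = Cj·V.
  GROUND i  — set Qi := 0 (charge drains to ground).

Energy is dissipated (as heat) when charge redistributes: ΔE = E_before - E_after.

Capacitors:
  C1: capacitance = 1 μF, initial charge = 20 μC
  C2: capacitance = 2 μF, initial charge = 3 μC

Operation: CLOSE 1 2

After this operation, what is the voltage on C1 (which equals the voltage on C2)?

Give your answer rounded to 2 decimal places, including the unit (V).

Initial: C1(1μF, Q=20μC, V=20.00V), C2(2μF, Q=3μC, V=1.50V)
Op 1: CLOSE 1-2: Q_total=23.00, C_total=3.00, V=7.67; Q1=7.67, Q2=15.33; dissipated=114.083

Answer: 7.67 V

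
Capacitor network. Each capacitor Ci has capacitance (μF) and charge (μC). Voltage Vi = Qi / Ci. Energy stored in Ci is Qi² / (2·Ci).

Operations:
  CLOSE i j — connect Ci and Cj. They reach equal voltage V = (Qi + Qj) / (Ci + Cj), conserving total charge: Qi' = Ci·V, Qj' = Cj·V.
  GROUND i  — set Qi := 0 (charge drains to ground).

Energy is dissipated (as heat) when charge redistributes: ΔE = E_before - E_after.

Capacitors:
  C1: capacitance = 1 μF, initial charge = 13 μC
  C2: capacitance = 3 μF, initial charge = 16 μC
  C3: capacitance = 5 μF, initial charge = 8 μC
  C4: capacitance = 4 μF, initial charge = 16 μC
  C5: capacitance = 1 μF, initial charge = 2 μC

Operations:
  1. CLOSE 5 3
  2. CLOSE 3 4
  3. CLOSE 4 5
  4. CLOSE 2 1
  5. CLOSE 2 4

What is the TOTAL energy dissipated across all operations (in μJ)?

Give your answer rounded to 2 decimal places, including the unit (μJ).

Answer: 47.96 μJ

Derivation:
Initial: C1(1μF, Q=13μC, V=13.00V), C2(3μF, Q=16μC, V=5.33V), C3(5μF, Q=8μC, V=1.60V), C4(4μF, Q=16μC, V=4.00V), C5(1μF, Q=2μC, V=2.00V)
Op 1: CLOSE 5-3: Q_total=10.00, C_total=6.00, V=1.67; Q5=1.67, Q3=8.33; dissipated=0.067
Op 2: CLOSE 3-4: Q_total=24.33, C_total=9.00, V=2.70; Q3=13.52, Q4=10.81; dissipated=6.049
Op 3: CLOSE 4-5: Q_total=12.48, C_total=5.00, V=2.50; Q4=9.99, Q5=2.50; dissipated=0.430
Op 4: CLOSE 2-1: Q_total=29.00, C_total=4.00, V=7.25; Q2=21.75, Q1=7.25; dissipated=22.042
Op 5: CLOSE 2-4: Q_total=31.74, C_total=7.00, V=4.53; Q2=13.60, Q4=18.13; dissipated=19.369
Total dissipated: 47.957 μJ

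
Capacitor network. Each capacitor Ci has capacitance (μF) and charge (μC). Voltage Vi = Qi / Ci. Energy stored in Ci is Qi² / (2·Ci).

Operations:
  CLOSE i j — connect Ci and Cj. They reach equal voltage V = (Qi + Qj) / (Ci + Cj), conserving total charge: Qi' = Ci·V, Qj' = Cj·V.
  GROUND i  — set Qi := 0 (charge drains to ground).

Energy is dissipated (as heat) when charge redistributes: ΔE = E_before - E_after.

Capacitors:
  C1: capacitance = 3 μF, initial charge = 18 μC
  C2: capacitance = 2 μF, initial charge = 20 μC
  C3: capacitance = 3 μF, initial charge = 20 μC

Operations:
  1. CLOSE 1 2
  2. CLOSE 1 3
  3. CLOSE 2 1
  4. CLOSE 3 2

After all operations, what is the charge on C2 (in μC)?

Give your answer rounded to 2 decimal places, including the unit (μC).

Initial: C1(3μF, Q=18μC, V=6.00V), C2(2μF, Q=20μC, V=10.00V), C3(3μF, Q=20μC, V=6.67V)
Op 1: CLOSE 1-2: Q_total=38.00, C_total=5.00, V=7.60; Q1=22.80, Q2=15.20; dissipated=9.600
Op 2: CLOSE 1-3: Q_total=42.80, C_total=6.00, V=7.13; Q1=21.40, Q3=21.40; dissipated=0.653
Op 3: CLOSE 2-1: Q_total=36.60, C_total=5.00, V=7.32; Q2=14.64, Q1=21.96; dissipated=0.131
Op 4: CLOSE 3-2: Q_total=36.04, C_total=5.00, V=7.21; Q3=21.62, Q2=14.42; dissipated=0.021
Final charges: Q1=21.96, Q2=14.42, Q3=21.62

Answer: 14.42 μC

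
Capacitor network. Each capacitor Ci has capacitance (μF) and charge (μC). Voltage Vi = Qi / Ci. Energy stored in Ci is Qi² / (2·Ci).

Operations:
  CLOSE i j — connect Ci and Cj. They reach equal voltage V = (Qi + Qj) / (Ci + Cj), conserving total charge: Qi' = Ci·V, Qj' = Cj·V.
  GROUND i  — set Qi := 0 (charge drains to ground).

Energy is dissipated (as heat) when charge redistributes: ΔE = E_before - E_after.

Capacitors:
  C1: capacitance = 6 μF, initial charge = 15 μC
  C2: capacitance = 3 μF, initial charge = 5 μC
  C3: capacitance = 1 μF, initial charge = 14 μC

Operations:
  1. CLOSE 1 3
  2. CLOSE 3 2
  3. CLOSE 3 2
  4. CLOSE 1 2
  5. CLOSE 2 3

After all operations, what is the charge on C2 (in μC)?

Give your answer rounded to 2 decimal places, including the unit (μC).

Answer: 9.64 μC

Derivation:
Initial: C1(6μF, Q=15μC, V=2.50V), C2(3μF, Q=5μC, V=1.67V), C3(1μF, Q=14μC, V=14.00V)
Op 1: CLOSE 1-3: Q_total=29.00, C_total=7.00, V=4.14; Q1=24.86, Q3=4.14; dissipated=56.679
Op 2: CLOSE 3-2: Q_total=9.14, C_total=4.00, V=2.29; Q3=2.29, Q2=6.86; dissipated=2.299
Op 3: CLOSE 3-2: Q_total=9.14, C_total=4.00, V=2.29; Q3=2.29, Q2=6.86; dissipated=0.000
Op 4: CLOSE 1-2: Q_total=31.71, C_total=9.00, V=3.52; Q1=21.14, Q2=10.57; dissipated=3.449
Op 5: CLOSE 2-3: Q_total=12.86, C_total=4.00, V=3.21; Q2=9.64, Q3=3.21; dissipated=0.575
Final charges: Q1=21.14, Q2=9.64, Q3=3.21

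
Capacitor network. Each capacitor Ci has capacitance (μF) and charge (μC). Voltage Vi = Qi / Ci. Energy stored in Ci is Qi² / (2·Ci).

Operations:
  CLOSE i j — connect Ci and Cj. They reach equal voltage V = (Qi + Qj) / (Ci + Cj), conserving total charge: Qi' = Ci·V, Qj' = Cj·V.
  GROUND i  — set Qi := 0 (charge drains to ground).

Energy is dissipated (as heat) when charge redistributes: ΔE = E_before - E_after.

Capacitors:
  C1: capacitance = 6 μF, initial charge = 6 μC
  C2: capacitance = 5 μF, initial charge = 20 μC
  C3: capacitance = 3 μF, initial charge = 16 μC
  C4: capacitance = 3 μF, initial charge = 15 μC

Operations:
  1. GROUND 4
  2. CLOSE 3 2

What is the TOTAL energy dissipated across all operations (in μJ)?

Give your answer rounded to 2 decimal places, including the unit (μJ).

Initial: C1(6μF, Q=6μC, V=1.00V), C2(5μF, Q=20μC, V=4.00V), C3(3μF, Q=16μC, V=5.33V), C4(3μF, Q=15μC, V=5.00V)
Op 1: GROUND 4: Q4=0; energy lost=37.500
Op 2: CLOSE 3-2: Q_total=36.00, C_total=8.00, V=4.50; Q3=13.50, Q2=22.50; dissipated=1.667
Total dissipated: 39.167 μJ

Answer: 39.17 μJ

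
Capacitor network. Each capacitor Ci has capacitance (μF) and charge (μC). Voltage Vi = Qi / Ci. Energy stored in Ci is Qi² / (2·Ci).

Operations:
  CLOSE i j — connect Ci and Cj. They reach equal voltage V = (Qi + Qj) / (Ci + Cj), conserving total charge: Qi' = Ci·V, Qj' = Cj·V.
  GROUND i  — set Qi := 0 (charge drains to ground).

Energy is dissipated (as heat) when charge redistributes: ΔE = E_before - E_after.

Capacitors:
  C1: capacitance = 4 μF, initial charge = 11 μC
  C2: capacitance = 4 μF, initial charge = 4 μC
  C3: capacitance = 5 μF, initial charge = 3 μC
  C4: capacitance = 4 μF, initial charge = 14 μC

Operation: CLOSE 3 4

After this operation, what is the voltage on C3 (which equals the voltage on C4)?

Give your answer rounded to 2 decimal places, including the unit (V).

Answer: 1.89 V

Derivation:
Initial: C1(4μF, Q=11μC, V=2.75V), C2(4μF, Q=4μC, V=1.00V), C3(5μF, Q=3μC, V=0.60V), C4(4μF, Q=14μC, V=3.50V)
Op 1: CLOSE 3-4: Q_total=17.00, C_total=9.00, V=1.89; Q3=9.44, Q4=7.56; dissipated=9.344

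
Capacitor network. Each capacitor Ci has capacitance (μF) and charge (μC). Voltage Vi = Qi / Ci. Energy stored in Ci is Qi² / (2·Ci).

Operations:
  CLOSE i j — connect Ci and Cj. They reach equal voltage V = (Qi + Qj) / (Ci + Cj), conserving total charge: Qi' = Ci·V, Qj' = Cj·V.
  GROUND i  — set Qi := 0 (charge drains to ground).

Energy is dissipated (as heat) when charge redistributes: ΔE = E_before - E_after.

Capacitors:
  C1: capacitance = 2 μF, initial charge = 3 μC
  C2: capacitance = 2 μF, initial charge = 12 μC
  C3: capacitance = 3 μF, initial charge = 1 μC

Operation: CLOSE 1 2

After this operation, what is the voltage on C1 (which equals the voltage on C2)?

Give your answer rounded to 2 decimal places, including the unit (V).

Initial: C1(2μF, Q=3μC, V=1.50V), C2(2μF, Q=12μC, V=6.00V), C3(3μF, Q=1μC, V=0.33V)
Op 1: CLOSE 1-2: Q_total=15.00, C_total=4.00, V=3.75; Q1=7.50, Q2=7.50; dissipated=10.125

Answer: 3.75 V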